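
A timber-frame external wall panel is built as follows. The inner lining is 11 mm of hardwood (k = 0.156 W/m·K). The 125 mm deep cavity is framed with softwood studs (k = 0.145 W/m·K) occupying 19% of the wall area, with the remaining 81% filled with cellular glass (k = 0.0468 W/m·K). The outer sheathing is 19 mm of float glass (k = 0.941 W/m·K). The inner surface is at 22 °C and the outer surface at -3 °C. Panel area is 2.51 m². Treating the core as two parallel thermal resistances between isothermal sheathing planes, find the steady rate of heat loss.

Sheathing layers in series; stud and cavity paths in parallel between them.
R_inner = 0.011/(0.156×2.51) = 0.02809 K/W
R_stud  = 0.125/(0.145×0.19×2.51) = 1.808 K/W
R_cav   = 0.125/(0.0468×0.81×2.51) = 1.314 K/W
1/R_core = 1/R_stud + 1/R_cav → R_core = 0.7608 K/W
R_outer = 0.019/(0.941×2.51) = 0.008044 K/W
R_total = 0.7969 K/W
Q = ΔT/R_total = 25/0.7969

Q ≈ 31.4 W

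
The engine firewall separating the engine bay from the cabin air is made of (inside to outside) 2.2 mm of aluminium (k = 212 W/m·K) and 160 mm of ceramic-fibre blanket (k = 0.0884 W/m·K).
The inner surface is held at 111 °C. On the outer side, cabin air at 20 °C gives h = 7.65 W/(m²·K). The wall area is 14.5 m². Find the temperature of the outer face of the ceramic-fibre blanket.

Using the resistance-network approach (series):
R_aluminium = L/(kA) = 0.0022/(212×14.5) = 7.157×10^-7 K/W
R_ceramic-fibre blanket = L/(kA) = 0.16/(0.0884×14.5) = 0.1248 K/W
R_outer film = 1/(h_o·A) = 1/(7.65×14.5) = 0.009015 K/W
R_total = 0.1338 K/W;  Q = ΔT/R_total = 91/0.1338 = 679.9 W
T_interface = T_inner − Q·ΣR(inner→interface) = 111 − 680×0.1248

T ≈ 26.1 °C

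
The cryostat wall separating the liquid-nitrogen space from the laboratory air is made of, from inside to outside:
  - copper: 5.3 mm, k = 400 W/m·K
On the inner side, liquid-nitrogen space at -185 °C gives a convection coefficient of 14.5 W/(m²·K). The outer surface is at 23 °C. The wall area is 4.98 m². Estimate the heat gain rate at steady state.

Treating each layer as a thermal resistance in series:
R_inner film = 1/(h_i·A) = 1/(14.5×4.98) = 0.01385 K/W
R_copper = L/(kA) = 0.0053/(400×4.98) = 2.661×10^-6 K/W
R_total = 0.01385 K/W
Q = ΔT / R_total = 208 / 0.01385

Q ≈ 15000 W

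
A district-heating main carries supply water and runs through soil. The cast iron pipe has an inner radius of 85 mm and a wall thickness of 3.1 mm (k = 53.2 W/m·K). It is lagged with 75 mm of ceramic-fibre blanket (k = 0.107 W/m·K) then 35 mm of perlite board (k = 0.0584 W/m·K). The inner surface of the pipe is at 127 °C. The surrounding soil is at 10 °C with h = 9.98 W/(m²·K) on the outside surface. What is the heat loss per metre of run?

q′ ≈ 76.6 W/m

Radial resistances (cylindrical: R_cond = ln(r_o/r_i)/(2πkL), R_conv = 1/(h·2πrL)):
R_cast iron pipe wall = ln(88.1/85)/(2π×53.2×1) = 1.072×10^-4 K/W
R_ceramic-fibre blanket = ln(163.1/88.1)/(2π×0.107×1) = 0.9161 K/W
R_perlite board = ln(198.1/163.1)/(2π×0.0584×1) = 0.5298 K/W
R_outer film = 1/(h_o·2πr_oL) = 1/(9.98×2π×0.1981×1) = 0.0805 K/W
R_total = 1.527 K/W
Q = ΔT/R_total = 117/1.527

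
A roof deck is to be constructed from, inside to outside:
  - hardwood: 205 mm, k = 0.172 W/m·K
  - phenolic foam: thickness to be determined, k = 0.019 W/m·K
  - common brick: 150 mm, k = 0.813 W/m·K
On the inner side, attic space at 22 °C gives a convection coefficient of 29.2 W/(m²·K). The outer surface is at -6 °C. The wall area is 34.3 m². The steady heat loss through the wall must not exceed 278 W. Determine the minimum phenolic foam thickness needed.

L ≈ 38.8 mm

Treating each layer as a thermal resistance in series:
R_inner film = 1/(h_i·A) = 1/(29.2×34.3) = 9.984×10^-4 K/W
R_hardwood = L/(kA) = 0.205/(0.172×34.3) = 0.03475 K/W
R_common brick = L/(kA) = 0.15/(0.813×34.3) = 0.005379 K/W
Sum of the known resistances R_other = 0.04113 K/W
Required total resistance R_tot = ΔT/Q_allow = 28/278 = 0.1007 K/W
R_phenolic foam = R_tot − R_other = 0.05959 K/W
L = R·k·A = 0.05959×0.019×34.3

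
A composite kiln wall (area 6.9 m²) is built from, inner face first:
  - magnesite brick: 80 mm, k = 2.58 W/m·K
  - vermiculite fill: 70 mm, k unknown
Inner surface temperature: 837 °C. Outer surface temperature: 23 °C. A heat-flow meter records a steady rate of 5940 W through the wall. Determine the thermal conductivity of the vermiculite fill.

k ≈ 0.0765 W/(m·K)

Series thermal resistances:
R_magnesite brick = L/(kA) = 0.08/(2.58×6.9) = 0.004494 K/W
Sum of known resistances R_other = 0.004494 K/W
Total R = ΔT/Q = 814/5940 = 0.137 K/W
R_vermiculite fill = R_total − R_other = 0.1325 K/W
k = L/(R·A) = 0.07/(0.1325×6.9)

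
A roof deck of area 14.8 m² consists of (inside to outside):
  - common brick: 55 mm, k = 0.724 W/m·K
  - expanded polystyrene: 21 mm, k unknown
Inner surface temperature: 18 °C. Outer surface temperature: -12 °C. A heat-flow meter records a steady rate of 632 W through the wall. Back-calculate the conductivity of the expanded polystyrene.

Model the wall as resistances in series:
R_common brick = L/(kA) = 0.055/(0.724×14.8) = 0.005133 K/W
Sum of known resistances R_other = 0.005133 K/W
Total R = ΔT/Q = 30/632 = 0.04747 K/W
R_expanded polystyrene = R_total − R_other = 0.04234 K/W
k = L/(R·A) = 0.021/(0.04234×14.8)

k ≈ 0.0335 W/(m·K)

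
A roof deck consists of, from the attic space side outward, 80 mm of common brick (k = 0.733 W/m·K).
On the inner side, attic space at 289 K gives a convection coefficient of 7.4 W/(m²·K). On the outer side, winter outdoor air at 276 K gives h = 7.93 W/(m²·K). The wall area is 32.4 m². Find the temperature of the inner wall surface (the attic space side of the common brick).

T ≈ 284 K

Treating each layer as a thermal resistance in series:
R_inner film = 1/(h_i·A) = 1/(7.4×32.4) = 0.004171 K/W
R_common brick = L/(kA) = 0.08/(0.733×32.4) = 0.003369 K/W
R_outer film = 1/(h_o·A) = 1/(7.93×32.4) = 0.003892 K/W
R_total = 0.01143 K/W;  Q = ΔT/R_total = 13/0.01143 = 1137 W
T_interface = T_inner − Q·ΣR(inner→interface) = 289 − 1140×0.004171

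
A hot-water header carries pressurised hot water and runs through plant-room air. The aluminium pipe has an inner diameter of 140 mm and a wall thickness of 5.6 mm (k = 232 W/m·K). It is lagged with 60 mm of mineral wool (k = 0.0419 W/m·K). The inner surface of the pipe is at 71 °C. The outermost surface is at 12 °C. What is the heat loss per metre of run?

Cylindrical conduction, so R = ln(r₂/r₁)/(2πkL) per layer, in series:
R_aluminium pipe wall = ln(75.6/70)/(2π×232×1) = 5.28×10^-5 K/W
R_mineral wool = ln(135.6/75.6)/(2π×0.0419×1) = 2.219 K/W
R_total = 2.219 K/W
Q = ΔT/R_total = 59/2.219

q′ ≈ 26.6 W/m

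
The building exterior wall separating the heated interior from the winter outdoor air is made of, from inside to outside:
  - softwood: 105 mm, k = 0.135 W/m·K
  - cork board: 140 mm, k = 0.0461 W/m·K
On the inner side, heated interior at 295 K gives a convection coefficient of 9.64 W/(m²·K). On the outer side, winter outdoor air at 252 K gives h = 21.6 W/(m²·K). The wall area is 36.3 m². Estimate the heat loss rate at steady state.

Q ≈ 394 W

Thermal resistances in series:
R_inner film = 1/(h_i·A) = 1/(9.64×36.3) = 0.002858 K/W
R_softwood = L/(kA) = 0.105/(0.135×36.3) = 0.02143 K/W
R_cork board = L/(kA) = 0.14/(0.0461×36.3) = 0.08366 K/W
R_outer film = 1/(h_o·A) = 1/(21.6×36.3) = 0.001275 K/W
R_total = 0.1092 K/W
Q = ΔT / R_total = 43 / 0.1092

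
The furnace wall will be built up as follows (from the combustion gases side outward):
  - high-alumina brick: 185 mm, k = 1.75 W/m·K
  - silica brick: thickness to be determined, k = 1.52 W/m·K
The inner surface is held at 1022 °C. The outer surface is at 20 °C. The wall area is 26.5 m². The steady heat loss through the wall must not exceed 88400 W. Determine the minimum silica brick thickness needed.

L ≈ 296 mm

Series thermal resistances:
R_high-alumina brick = L/(kA) = 0.185/(1.75×26.5) = 0.003989 K/W
Sum of the known resistances R_other = 0.003989 K/W
Required total resistance R_tot = ΔT/Q_allow = 1002/88400 = 0.01133 K/W
R_silica brick = R_tot − R_other = 0.007346 K/W
L = R·k·A = 0.007346×1.52×26.5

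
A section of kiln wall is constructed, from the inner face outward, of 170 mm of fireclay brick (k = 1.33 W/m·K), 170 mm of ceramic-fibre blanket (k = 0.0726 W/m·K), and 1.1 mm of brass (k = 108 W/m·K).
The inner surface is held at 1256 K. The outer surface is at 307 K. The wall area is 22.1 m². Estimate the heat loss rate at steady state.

Series thermal resistances:
R_fireclay brick = L/(kA) = 0.17/(1.33×22.1) = 0.005784 K/W
R_ceramic-fibre blanket = L/(kA) = 0.17/(0.0726×22.1) = 0.106 K/W
R_brass = L/(kA) = 0.0011/(108×22.1) = 4.609×10^-7 K/W
R_total = 0.1117 K/W
Q = ΔT / R_total = 949 / 0.1117

Q ≈ 8490 W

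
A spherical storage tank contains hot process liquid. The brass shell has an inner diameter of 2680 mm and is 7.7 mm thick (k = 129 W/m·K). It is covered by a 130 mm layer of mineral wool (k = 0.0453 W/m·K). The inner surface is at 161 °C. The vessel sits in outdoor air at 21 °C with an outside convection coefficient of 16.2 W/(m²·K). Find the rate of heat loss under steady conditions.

Radial (spherical) resistances in series:
R_brass shell = (1/1.34 − 1/1.3477)/(4π×129) = 2.63×10^-6 K/W
R_mineral wool = (1/1.3477 − 1/1.4777)/(4π×0.0453) = 0.1147 K/W
R_outer film = 1/(h·4πr_o²) = 1/(16.2×4π×1.4777²) = 0.00225 K/W
R_total = 0.1169 K/W
Q = ΔT/R_total = 140/0.1169

Q ≈ 1200 W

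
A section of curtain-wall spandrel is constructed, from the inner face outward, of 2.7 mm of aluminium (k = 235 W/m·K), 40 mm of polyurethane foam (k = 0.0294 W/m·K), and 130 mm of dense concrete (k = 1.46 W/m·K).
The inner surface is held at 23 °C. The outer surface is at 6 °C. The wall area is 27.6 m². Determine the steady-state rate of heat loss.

Treating each layer as a thermal resistance in series:
R_aluminium = L/(kA) = 0.0027/(235×27.6) = 4.163×10^-7 K/W
R_polyurethane foam = L/(kA) = 0.04/(0.0294×27.6) = 0.0493 K/W
R_dense concrete = L/(kA) = 0.13/(1.46×27.6) = 0.003226 K/W
R_total = 0.05252 K/W
Q = ΔT / R_total = 17 / 0.05252

Q ≈ 324 W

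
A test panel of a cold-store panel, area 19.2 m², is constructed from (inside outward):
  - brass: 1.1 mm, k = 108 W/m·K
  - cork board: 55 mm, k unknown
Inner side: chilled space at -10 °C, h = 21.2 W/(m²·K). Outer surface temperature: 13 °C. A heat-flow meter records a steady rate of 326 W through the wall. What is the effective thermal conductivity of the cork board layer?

k ≈ 0.0421 W/(m·K)

Using the resistance-network approach (series):
R_inner film = 1/(h_i·A) = 1/(21.2×19.2) = 0.002457 K/W
R_brass = L/(kA) = 0.0011/(108×19.2) = 5.305×10^-7 K/W
Sum of known resistances R_other = 0.002457 K/W
Total R = ΔT/Q = 23/326 = 0.07055 K/W
R_cork board = R_total − R_other = 0.06809 K/W
k = L/(R·A) = 0.055/(0.06809×19.2)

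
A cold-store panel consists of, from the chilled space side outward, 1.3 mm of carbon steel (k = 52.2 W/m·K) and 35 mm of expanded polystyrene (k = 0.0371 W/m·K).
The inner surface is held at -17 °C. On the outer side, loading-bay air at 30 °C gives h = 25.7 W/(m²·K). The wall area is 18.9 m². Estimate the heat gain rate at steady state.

Q ≈ 904 W

Series thermal resistances:
R_carbon steel = L/(kA) = 0.0013/(52.2×18.9) = 1.318×10^-6 K/W
R_expanded polystyrene = L/(kA) = 0.035/(0.0371×18.9) = 0.04992 K/W
R_outer film = 1/(h_o·A) = 1/(25.7×18.9) = 0.002059 K/W
R_total = 0.05198 K/W
Q = ΔT / R_total = 47 / 0.05198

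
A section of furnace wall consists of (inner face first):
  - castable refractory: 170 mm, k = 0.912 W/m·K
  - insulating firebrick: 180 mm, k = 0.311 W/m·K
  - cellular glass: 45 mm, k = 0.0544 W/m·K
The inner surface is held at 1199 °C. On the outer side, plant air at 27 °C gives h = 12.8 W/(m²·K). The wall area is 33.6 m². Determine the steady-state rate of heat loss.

Q ≈ 23600 W

Series thermal resistances:
R_castable refractory = L/(kA) = 0.17/(0.912×33.6) = 0.005548 K/W
R_insulating firebrick = L/(kA) = 0.18/(0.311×33.6) = 0.01723 K/W
R_cellular glass = L/(kA) = 0.045/(0.0544×33.6) = 0.02462 K/W
R_outer film = 1/(h_o·A) = 1/(12.8×33.6) = 0.002325 K/W
R_total = 0.04972 K/W
Q = ΔT / R_total = 1172 / 0.04972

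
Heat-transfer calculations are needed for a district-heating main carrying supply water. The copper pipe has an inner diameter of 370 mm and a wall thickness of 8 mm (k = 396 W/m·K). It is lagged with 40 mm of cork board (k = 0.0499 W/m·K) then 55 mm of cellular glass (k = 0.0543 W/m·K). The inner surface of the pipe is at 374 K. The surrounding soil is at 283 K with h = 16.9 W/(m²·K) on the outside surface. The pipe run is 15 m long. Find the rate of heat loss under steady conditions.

Q ≈ 1090 W

Treating each annulus and film as a series resistance:
R_copper pipe wall = ln(193/185)/(2π×396×15) = 1.134×10^-6 K/W
R_cork board = ln(233/193)/(2π×0.0499×15) = 0.04005 K/W
R_cellular glass = ln(288/233)/(2π×0.0543×15) = 0.04141 K/W
R_outer film = 1/(h_o·2πr_oL) = 1/(16.9×2π×0.288×15) = 0.00218 K/W
R_total = 0.08364 K/W
Q = ΔT/R_total = 91/0.08364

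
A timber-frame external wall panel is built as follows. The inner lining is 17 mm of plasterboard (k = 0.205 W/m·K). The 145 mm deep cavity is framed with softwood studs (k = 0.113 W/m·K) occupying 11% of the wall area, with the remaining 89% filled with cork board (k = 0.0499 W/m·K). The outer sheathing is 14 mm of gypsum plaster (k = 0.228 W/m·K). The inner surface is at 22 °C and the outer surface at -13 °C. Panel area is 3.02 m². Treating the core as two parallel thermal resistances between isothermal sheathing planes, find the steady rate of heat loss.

Sheathing layers in series; stud and cavity paths in parallel between them.
R_inner = 0.017/(0.205×3.02) = 0.02746 K/W
R_stud  = 0.145/(0.113×0.11×3.02) = 3.863 K/W
R_cav   = 0.145/(0.0499×0.89×3.02) = 1.081 K/W
1/R_core = 1/R_stud + 1/R_cav → R_core = 0.8447 K/W
R_outer = 0.014/(0.228×3.02) = 0.02033 K/W
R_total = 0.8925 K/W
Q = ΔT/R_total = 35/0.8925

Q ≈ 39.2 W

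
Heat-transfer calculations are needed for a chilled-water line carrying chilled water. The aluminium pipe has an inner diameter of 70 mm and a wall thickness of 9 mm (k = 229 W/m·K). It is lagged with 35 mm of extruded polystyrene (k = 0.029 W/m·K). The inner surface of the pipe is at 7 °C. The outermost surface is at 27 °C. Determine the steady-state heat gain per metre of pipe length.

For a radial system each layer contributes R = ln(r_out/r_in)/(2πkL); films add R = 1/(hA).
R_aluminium pipe wall = ln(44/35)/(2π×229×1) = 1.59×10^-4 K/W
R_extruded polystyrene = ln(79/44)/(2π×0.029×1) = 3.212 K/W
R_total = 3.212 K/W
Q = ΔT/R_total = 20/3.212

q′ ≈ 6.23 W/m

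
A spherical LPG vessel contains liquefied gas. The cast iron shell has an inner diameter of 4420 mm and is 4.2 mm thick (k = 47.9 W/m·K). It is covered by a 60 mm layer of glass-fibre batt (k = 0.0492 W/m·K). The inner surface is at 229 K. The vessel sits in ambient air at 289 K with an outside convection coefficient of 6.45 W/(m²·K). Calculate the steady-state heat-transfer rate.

Q ≈ 2770 W

For a spherical shell R = (1/r₁ − 1/r₂)/(4πk); film R = 1/(h·4πr²). In series:
R_cast iron shell = (1/2.21 − 1/2.2142)/(4π×47.9) = 1.426×10^-6 K/W
R_glass-fibre batt = (1/2.2142 − 1/2.2742)/(4π×0.0492) = 0.01927 K/W
R_outer film = 1/(h·4πr_o²) = 1/(6.45×4π×2.2742²) = 0.002385 K/W
R_total = 0.02166 K/W
Q = ΔT/R_total = 60/0.02166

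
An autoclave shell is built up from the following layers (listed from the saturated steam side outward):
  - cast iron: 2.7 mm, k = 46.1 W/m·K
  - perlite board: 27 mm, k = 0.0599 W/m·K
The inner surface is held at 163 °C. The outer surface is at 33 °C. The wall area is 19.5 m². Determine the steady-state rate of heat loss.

Q ≈ 5620 W

Series thermal resistances:
R_cast iron = L/(kA) = 0.0027/(46.1×19.5) = 3.004×10^-6 K/W
R_perlite board = L/(kA) = 0.027/(0.0599×19.5) = 0.02312 K/W
R_total = 0.02312 K/W
Q = ΔT / R_total = 130 / 0.02312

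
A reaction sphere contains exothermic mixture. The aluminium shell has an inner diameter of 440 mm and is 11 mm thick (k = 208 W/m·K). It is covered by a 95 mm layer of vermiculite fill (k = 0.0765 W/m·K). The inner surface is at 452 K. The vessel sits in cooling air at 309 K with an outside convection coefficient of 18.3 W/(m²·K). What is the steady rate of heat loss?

Q ≈ 106 W

Spherical conduction: R = (1/r_in − 1/r_out)/(4πk) per layer; series-sum.
R_aluminium shell = (1/0.22 − 1/0.231)/(4π×208) = 8.281×10^-5 K/W
R_vermiculite fill = (1/0.231 − 1/0.326)/(4π×0.0765) = 1.312 K/W
R_outer film = 1/(h·4πr_o²) = 1/(18.3×4π×0.326²) = 0.04092 K/W
R_total = 1.353 K/W
Q = ΔT/R_total = 143/1.353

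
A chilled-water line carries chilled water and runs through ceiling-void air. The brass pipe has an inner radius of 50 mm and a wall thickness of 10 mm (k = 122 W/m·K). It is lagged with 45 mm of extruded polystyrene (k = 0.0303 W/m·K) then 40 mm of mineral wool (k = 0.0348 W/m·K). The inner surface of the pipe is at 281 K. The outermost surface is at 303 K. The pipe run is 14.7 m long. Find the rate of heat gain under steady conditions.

Radial resistances (cylindrical: R_cond = ln(r_o/r_i)/(2πkL), R_conv = 1/(h·2πrL)):
R_brass pipe wall = ln(60/50)/(2π×122×14.7) = 1.618×10^-5 K/W
R_extruded polystyrene = ln(105/60)/(2π×0.0303×14.7) = 0.2 K/W
R_mineral wool = ln(145/105)/(2π×0.0348×14.7) = 0.1004 K/W
R_total = 0.3004 K/W
Q = ΔT/R_total = 22/0.3004

Q ≈ 73.2 W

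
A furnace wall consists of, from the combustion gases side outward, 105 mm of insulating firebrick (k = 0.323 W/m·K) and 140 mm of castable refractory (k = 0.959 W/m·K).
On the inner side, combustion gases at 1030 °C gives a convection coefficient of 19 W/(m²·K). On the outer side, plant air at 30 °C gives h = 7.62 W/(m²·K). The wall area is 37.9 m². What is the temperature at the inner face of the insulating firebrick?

T ≈ 950 °C

Series thermal resistances:
R_inner film = 1/(h_i·A) = 1/(19×37.9) = 0.001389 K/W
R_insulating firebrick = L/(kA) = 0.105/(0.323×37.9) = 0.008577 K/W
R_castable refractory = L/(kA) = 0.14/(0.959×37.9) = 0.003852 K/W
R_outer film = 1/(h_o·A) = 1/(7.62×37.9) = 0.003463 K/W
R_total = 0.01728 K/W;  Q = ΔT/R_total = 1000/0.01728 = 57870 W
T_interface = T_inner − Q·ΣR(inner→interface) = 1030 − 57900×0.001389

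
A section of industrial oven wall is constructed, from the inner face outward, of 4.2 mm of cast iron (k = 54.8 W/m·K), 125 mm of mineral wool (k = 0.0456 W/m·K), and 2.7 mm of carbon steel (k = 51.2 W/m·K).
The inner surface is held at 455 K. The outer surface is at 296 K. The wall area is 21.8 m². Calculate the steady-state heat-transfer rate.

Q ≈ 1260 W

Thermal resistances in series:
R_cast iron = L/(kA) = 0.0042/(54.8×21.8) = 3.516×10^-6 K/W
R_mineral wool = L/(kA) = 0.125/(0.0456×21.8) = 0.1257 K/W
R_carbon steel = L/(kA) = 0.0027/(51.2×21.8) = 2.419×10^-6 K/W
R_total = 0.1258 K/W
Q = ΔT / R_total = 159 / 0.1258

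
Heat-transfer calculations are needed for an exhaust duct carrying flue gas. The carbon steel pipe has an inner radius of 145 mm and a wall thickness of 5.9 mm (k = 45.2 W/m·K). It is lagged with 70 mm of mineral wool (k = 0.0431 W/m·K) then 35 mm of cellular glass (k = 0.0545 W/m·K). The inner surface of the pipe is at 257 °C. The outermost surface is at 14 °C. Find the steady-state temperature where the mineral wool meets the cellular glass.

Radial resistances (cylindrical: R_cond = ln(r_o/r_i)/(2πkL), R_conv = 1/(h·2πrL)):
R_carbon steel pipe wall = ln(150.9/145)/(2π×45.2×1) = 1.404×10^-4 K/W
R_mineral wool = ln(220.9/150.9)/(2π×0.0431×1) = 1.407 K/W
R_cellular glass = ln(255.9/220.9)/(2π×0.0545×1) = 0.4295 K/W
R_total = 1.837 K/W
Q = ΔT/R_total = 243/1.837
Q = 132 W/m
T_interface = T_inner − Q·ΣR(inner→interface) = 257 − 132×1.407

T ≈ 70.8 °C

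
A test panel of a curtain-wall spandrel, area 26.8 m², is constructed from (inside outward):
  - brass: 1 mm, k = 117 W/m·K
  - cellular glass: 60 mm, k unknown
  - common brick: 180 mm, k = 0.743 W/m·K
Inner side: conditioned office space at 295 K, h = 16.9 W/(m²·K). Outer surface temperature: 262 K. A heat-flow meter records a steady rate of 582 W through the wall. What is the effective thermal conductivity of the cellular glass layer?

k ≈ 0.0493 W/(m·K)

Thermal resistances in series:
R_inner film = 1/(h_i·A) = 1/(16.9×26.8) = 0.002208 K/W
R_brass = L/(kA) = 0.001/(117×26.8) = 3.189×10^-7 K/W
R_common brick = L/(kA) = 0.18/(0.743×26.8) = 0.00904 K/W
Sum of known resistances R_other = 0.01125 K/W
Total R = ΔT/Q = 33/582 = 0.0567 K/W
R_cellular glass = R_total − R_other = 0.04545 K/W
k = L/(R·A) = 0.06/(0.04545×26.8)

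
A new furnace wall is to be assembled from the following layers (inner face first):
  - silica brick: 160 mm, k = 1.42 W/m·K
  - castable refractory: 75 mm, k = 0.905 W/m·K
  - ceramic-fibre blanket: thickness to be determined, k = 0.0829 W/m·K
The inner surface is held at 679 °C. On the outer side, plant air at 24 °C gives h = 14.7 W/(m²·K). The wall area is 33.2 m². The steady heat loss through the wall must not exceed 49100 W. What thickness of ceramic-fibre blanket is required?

L ≈ 14.9 mm

Series thermal resistances:
R_silica brick = L/(kA) = 0.16/(1.42×33.2) = 0.003394 K/W
R_castable refractory = L/(kA) = 0.075/(0.905×33.2) = 0.002496 K/W
R_outer film = 1/(h_o·A) = 1/(14.7×33.2) = 0.002049 K/W
Sum of the known resistances R_other = 0.007939 K/W
Required total resistance R_tot = ΔT/Q_allow = 655/49100 = 0.01334 K/W
R_ceramic-fibre blanket = R_tot − R_other = 0.005401 K/W
L = R·k·A = 0.005401×0.0829×33.2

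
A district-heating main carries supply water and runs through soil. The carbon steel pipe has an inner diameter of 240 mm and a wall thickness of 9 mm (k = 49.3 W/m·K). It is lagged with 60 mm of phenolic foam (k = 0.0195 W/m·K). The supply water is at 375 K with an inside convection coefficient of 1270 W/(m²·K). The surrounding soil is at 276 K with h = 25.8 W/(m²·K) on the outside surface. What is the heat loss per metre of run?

q′ ≈ 31.4 W/m

Treating each annulus and film as a series resistance:
R_inner film = 1/(h_i·2πr₁L) = 1/(1270×2π×0.12×1) = 0.001044 K/W
R_carbon steel pipe wall = ln(129/120)/(2π×49.3×1) = 2.335×10^-4 K/W
R_phenolic foam = ln(189/129)/(2π×0.0195×1) = 3.117 K/W
R_outer film = 1/(h_o·2πr_oL) = 1/(25.8×2π×0.189×1) = 0.03264 K/W
R_total = 3.151 K/W
Q = ΔT/R_total = 99/3.151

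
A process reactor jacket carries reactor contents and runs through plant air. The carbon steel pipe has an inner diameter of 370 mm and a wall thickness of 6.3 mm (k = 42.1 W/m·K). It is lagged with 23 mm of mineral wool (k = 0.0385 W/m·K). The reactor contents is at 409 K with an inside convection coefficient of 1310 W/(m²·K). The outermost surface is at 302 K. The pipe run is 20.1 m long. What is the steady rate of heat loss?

Per-layer cylindrical resistances, series-summed:
R_inner film = 1/(h_i·2πr₁L) = 1/(1310×2π×0.185×20.1) = 3.267×10^-5 K/W
R_carbon steel pipe wall = ln(191.3/185)/(2π×42.1×20.1) = 6.298×10^-6 K/W
R_mineral wool = ln(214.3/191.3)/(2π×0.0385×20.1) = 0.02335 K/W
R_total = 0.02339 K/W
Q = ΔT/R_total = 107/0.02339

Q ≈ 4570 W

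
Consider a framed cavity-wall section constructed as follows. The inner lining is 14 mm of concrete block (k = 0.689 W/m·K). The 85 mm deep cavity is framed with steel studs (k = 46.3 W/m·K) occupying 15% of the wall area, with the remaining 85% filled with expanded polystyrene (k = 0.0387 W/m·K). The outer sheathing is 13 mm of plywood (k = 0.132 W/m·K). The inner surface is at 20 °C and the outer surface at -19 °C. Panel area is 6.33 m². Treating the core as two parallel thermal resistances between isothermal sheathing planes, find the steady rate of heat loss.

Sheathing layers in series; stud and cavity paths in parallel between them.
R_inner = 0.014/(0.689×6.33) = 0.00321 K/W
R_stud  = 0.085/(46.3×0.15×6.33) = 0.001933 K/W
R_cav   = 0.085/(0.0387×0.85×6.33) = 0.4082 K/W
1/R_core = 1/R_stud + 1/R_cav → R_core = 0.001924 K/W
R_outer = 0.013/(0.132×6.33) = 0.01556 K/W
R_total = 0.02069 K/W
Q = ΔT/R_total = 39/0.02069

Q ≈ 1880 W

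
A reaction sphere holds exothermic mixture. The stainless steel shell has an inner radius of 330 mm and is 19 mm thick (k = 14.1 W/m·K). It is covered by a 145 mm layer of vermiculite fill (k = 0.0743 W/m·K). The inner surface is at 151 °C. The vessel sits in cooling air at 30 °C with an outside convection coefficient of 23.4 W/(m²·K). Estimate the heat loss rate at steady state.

Each spherical layer contributes R = (1/r_i − 1/r_o)/(4πk):
R_stainless steel shell = (1/0.33 − 1/0.349)/(4π×14.1) = 9.311×10^-4 K/W
R_vermiculite fill = (1/0.349 − 1/0.494)/(4π×0.0743) = 0.9008 K/W
R_outer film = 1/(h·4πr_o²) = 1/(23.4×4π×0.494²) = 0.01394 K/W
R_total = 0.9156 K/W
Q = ΔT/R_total = 121/0.9156

Q ≈ 132 W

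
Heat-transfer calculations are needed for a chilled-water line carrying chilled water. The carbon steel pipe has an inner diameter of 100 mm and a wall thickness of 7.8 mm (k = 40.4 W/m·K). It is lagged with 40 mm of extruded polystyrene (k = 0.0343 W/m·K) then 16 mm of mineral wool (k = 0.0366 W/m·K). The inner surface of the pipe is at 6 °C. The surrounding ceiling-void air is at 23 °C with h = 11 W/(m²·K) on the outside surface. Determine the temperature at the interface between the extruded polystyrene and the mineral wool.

T ≈ 18.9 °C

Cylindrical conduction, so R = ln(r₂/r₁)/(2πkL) per layer, in series:
R_carbon steel pipe wall = ln(57.8/50)/(2π×40.4×1) = 5.711×10^-4 K/W
R_extruded polystyrene = ln(97.8/57.8)/(2π×0.0343×1) = 2.44 K/W
R_mineral wool = ln(113.8/97.8)/(2π×0.0366×1) = 0.6589 K/W
R_outer film = 1/(h_o·2πr_oL) = 1/(11×2π×0.1138×1) = 0.1271 K/W
R_total = 3.227 K/W
Q = ΔT/R_total = 17/3.227
Q = 5.27 W/m
T_interface = T_inner + Q·ΣR(inner→interface) = 6 + 5.27×2.441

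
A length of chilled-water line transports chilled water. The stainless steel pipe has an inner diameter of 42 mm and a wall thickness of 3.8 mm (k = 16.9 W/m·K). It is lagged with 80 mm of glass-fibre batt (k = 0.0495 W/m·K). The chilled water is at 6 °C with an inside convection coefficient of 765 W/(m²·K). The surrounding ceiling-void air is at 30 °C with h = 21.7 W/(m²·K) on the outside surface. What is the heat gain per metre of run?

For a radial system each layer contributes R = ln(r_out/r_in)/(2πkL); films add R = 1/(hA).
R_inner film = 1/(h_i·2πr₁L) = 1/(765×2π×0.021×1) = 0.009907 K/W
R_stainless steel pipe wall = ln(24.8/21)/(2π×16.9×1) = 0.001566 K/W
R_glass-fibre batt = ln(104.8/24.8)/(2π×0.0495×1) = 4.634 K/W
R_outer film = 1/(h_o·2πr_oL) = 1/(21.7×2π×0.1048×1) = 0.06998 K/W
R_total = 4.715 K/W
Q = ΔT/R_total = 24/4.715

q′ ≈ 5.09 W/m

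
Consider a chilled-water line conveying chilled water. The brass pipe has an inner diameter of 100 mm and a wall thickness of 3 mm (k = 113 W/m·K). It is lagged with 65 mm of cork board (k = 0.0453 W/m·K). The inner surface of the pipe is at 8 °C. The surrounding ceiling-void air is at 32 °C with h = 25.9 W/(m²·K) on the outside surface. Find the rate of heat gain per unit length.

Cylindrical conduction, so R = ln(r₂/r₁)/(2πkL) per layer, in series:
R_brass pipe wall = ln(53/50)/(2π×113×1) = 8.207×10^-5 K/W
R_cork board = ln(118/53)/(2π×0.0453×1) = 2.812 K/W
R_outer film = 1/(h_o·2πr_oL) = 1/(25.9×2π×0.118×1) = 0.05208 K/W
R_total = 2.864 K/W
Q = ΔT/R_total = 24/2.864

q′ ≈ 8.38 W/m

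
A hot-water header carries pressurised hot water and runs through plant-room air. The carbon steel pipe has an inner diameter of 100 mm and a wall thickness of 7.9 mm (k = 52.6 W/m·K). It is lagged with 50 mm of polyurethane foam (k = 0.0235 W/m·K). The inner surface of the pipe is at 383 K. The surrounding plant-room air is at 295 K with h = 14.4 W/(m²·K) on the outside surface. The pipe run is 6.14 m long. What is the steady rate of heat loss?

Q ≈ 125 W

Per-layer cylindrical resistances, series-summed:
R_carbon steel pipe wall = ln(57.9/50)/(2π×52.6×6.14) = 7.229×10^-5 K/W
R_polyurethane foam = ln(107.9/57.9)/(2π×0.0235×6.14) = 0.6866 K/W
R_outer film = 1/(h_o·2πr_oL) = 1/(14.4×2π×0.1079×6.14) = 0.01668 K/W
R_total = 0.7034 K/W
Q = ΔT/R_total = 88/0.7034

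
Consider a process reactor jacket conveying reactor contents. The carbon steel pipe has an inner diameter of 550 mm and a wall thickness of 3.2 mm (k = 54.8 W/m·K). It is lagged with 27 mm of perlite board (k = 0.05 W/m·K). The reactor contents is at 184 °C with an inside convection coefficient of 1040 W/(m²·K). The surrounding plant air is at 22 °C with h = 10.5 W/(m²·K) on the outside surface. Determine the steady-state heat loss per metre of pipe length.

q′ ≈ 469 W/m

Treating each annulus and film as a series resistance:
R_inner film = 1/(h_i·2πr₁L) = 1/(1040×2π×0.275×1) = 5.565×10^-4 K/W
R_carbon steel pipe wall = ln(278.2/275)/(2π×54.8×1) = 3.36×10^-5 K/W
R_perlite board = ln(305.2/278.2)/(2π×0.05×1) = 0.2948 K/W
R_outer film = 1/(h_o·2πr_oL) = 1/(10.5×2π×0.3052×1) = 0.04966 K/W
R_total = 0.3451 K/W
Q = ΔT/R_total = 162/0.3451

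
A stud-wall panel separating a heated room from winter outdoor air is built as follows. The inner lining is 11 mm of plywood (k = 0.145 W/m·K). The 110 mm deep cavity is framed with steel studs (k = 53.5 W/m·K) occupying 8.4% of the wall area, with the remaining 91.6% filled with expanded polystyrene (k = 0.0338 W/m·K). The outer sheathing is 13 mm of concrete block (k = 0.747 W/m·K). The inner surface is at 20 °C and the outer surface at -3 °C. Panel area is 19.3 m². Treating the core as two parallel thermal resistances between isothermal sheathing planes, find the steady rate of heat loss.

Q ≈ 3780 W

Sheathing layers in series; stud and cavity paths in parallel between them.
R_inner = 0.011/(0.145×19.3) = 0.003931 K/W
R_stud  = 0.11/(53.5×0.084×19.3) = 0.001268 K/W
R_cav   = 0.11/(0.0338×0.916×19.3) = 0.1841 K/W
1/R_core = 1/R_stud + 1/R_cav → R_core = 0.00126 K/W
R_outer = 0.013/(0.747×19.3) = 9.017×10^-4 K/W
R_total = 0.006092 K/W
Q = ΔT/R_total = 23/0.006092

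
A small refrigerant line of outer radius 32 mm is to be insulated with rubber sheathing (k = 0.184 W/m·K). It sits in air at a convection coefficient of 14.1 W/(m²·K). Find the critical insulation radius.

r_cr ≈ 13 mm

For a cylinder r_cr = k/h = 0.184/14.1
r_cr = 13 mm; since the bare radius (32 mm) is above r_cr, any added insulation will reduce heat loss.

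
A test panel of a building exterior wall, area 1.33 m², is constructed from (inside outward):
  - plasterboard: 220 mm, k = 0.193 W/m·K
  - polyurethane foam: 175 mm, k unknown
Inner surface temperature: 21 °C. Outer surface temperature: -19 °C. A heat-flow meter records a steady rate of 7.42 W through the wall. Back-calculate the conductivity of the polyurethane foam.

k ≈ 0.029 W/(m·K)

Model the wall as resistances in series:
R_plasterboard = L/(kA) = 0.22/(0.193×1.33) = 0.8571 K/W
Sum of known resistances R_other = 0.8571 K/W
Total R = ΔT/Q = 40/7.42 = 5.391 K/W
R_polyurethane foam = R_total − R_other = 4.534 K/W
k = L/(R·A) = 0.175/(4.534×1.33)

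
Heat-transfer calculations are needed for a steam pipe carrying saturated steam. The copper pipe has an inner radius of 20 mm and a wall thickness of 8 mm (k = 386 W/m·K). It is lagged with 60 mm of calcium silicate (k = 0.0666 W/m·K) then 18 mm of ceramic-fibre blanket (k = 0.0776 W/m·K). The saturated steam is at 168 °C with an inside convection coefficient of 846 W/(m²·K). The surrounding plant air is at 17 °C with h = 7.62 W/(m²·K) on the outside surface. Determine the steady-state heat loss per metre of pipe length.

Cylindrical conduction, so R = ln(r₂/r₁)/(2πkL) per layer, in series:
R_inner film = 1/(h_i·2πr₁L) = 1/(846×2π×0.02×1) = 0.009406 K/W
R_copper pipe wall = ln(28/20)/(2π×386×1) = 1.387×10^-4 K/W
R_calcium silicate = ln(88/28)/(2π×0.0666×1) = 2.737 K/W
R_ceramic-fibre blanket = ln(106/88)/(2π×0.0776×1) = 0.3817 K/W
R_outer film = 1/(h_o·2πr_oL) = 1/(7.62×2π×0.106×1) = 0.197 K/W
R_total = 3.325 K/W
Q = ΔT/R_total = 151/3.325

q′ ≈ 45.4 W/m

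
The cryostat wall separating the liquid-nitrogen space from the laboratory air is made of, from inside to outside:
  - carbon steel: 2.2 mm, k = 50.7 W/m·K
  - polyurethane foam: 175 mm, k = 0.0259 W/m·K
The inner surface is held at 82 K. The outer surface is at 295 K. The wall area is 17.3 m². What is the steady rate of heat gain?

Q ≈ 545 W

Thermal resistances in series:
R_carbon steel = L/(kA) = 0.0022/(50.7×17.3) = 2.508×10^-6 K/W
R_polyurethane foam = L/(kA) = 0.175/(0.0259×17.3) = 0.3906 K/W
R_total = 0.3906 K/W
Q = ΔT / R_total = 213 / 0.3906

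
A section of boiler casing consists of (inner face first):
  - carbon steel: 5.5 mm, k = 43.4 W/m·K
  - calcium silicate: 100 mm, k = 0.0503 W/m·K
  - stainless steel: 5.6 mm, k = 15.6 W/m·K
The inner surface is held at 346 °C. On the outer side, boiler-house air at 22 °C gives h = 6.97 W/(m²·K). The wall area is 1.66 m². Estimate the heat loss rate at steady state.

Model the wall as resistances in series:
R_carbon steel = L/(kA) = 0.0055/(43.4×1.66) = 7.634×10^-5 K/W
R_calcium silicate = L/(kA) = 0.1/(0.0503×1.66) = 1.198 K/W
R_stainless steel = L/(kA) = 0.0056/(15.6×1.66) = 2.162×10^-4 K/W
R_outer film = 1/(h_o·A) = 1/(6.97×1.66) = 0.08643 K/W
R_total = 1.284 K/W
Q = ΔT / R_total = 324 / 1.284

Q ≈ 252 W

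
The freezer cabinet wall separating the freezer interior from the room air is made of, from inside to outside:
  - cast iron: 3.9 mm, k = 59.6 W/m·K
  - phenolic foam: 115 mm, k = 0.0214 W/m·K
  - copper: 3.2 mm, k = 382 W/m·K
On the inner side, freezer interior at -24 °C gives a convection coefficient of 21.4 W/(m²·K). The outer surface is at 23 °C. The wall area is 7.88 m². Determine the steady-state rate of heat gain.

Treating each layer as a thermal resistance in series:
R_inner film = 1/(h_i·A) = 1/(21.4×7.88) = 0.00593 K/W
R_cast iron = L/(kA) = 0.0039/(59.6×7.88) = 8.304×10^-6 K/W
R_phenolic foam = L/(kA) = 0.115/(0.0214×7.88) = 0.682 K/W
R_copper = L/(kA) = 0.0032/(382×7.88) = 1.063×10^-6 K/W
R_total = 0.6879 K/W
Q = ΔT / R_total = 47 / 0.6879

Q ≈ 68.3 W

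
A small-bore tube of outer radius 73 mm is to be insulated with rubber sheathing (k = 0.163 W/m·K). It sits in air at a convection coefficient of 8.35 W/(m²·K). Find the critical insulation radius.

For a cylinder r_cr = k/h = 0.163/8.35
r_cr = 19.5 mm; since the bare radius (73 mm) is above r_cr, any added insulation will reduce heat loss.

r_cr ≈ 19.5 mm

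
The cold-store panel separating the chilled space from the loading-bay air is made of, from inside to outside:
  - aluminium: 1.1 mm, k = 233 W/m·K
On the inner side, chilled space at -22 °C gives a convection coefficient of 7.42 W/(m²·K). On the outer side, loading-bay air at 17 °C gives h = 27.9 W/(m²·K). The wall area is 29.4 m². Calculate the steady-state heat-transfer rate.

Q ≈ 6720 W

Thermal resistances in series:
R_inner film = 1/(h_i·A) = 1/(7.42×29.4) = 0.004584 K/W
R_aluminium = L/(kA) = 0.0011/(233×29.4) = 1.606×10^-7 K/W
R_outer film = 1/(h_o·A) = 1/(27.9×29.4) = 0.001219 K/W
R_total = 0.005803 K/W
Q = ΔT / R_total = 39 / 0.005803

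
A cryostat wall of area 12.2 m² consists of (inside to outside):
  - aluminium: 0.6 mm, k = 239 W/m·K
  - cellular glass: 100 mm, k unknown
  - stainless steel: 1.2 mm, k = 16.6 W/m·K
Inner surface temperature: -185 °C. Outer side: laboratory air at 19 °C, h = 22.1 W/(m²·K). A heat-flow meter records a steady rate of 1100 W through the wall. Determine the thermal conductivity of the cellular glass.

Series thermal resistances:
R_aluminium = L/(kA) = 0.0006/(239×12.2) = 2.058×10^-7 K/W
R_stainless steel = L/(kA) = 0.0012/(16.6×12.2) = 5.925×10^-6 K/W
R_outer film = 1/(h_o·A) = 1/(22.1×12.2) = 0.003709 K/W
Sum of known resistances R_other = 0.003715 K/W
Total R = ΔT/Q = 204/1100 = 0.1855 K/W
R_cellular glass = R_total − R_other = 0.1817 K/W
k = L/(R·A) = 0.1/(0.1817×12.2)

k ≈ 0.0451 W/(m·K)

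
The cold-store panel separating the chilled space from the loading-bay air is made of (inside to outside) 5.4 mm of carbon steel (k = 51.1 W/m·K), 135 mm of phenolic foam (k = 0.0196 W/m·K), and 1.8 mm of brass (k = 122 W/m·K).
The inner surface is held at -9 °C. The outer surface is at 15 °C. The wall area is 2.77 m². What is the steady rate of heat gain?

Thermal resistances in series:
R_carbon steel = L/(kA) = 0.0054/(51.1×2.77) = 3.815×10^-5 K/W
R_phenolic foam = L/(kA) = 0.135/(0.0196×2.77) = 2.487 K/W
R_brass = L/(kA) = 0.0018/(122×2.77) = 5.326×10^-6 K/W
R_total = 2.487 K/W
Q = ΔT / R_total = 24 / 2.487

Q ≈ 9.65 W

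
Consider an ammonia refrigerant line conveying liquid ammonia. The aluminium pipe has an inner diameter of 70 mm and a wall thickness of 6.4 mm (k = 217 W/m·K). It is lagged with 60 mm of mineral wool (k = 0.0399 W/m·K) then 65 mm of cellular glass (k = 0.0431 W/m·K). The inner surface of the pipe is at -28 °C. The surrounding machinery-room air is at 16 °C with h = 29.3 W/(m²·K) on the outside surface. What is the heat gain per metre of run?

Per-layer cylindrical resistances, series-summed:
R_aluminium pipe wall = ln(41.4/35)/(2π×217×1) = 1.232×10^-4 K/W
R_mineral wool = ln(101.4/41.4)/(2π×0.0399×1) = 3.573 K/W
R_cellular glass = ln(166.4/101.4)/(2π×0.0431×1) = 1.829 K/W
R_outer film = 1/(h_o·2πr_oL) = 1/(29.3×2π×0.1664×1) = 0.03264 K/W
R_total = 5.435 K/W
Q = ΔT/R_total = 44/5.435

q′ ≈ 8.1 W/m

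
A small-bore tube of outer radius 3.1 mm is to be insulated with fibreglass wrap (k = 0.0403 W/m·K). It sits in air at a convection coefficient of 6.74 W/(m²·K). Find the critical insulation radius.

For a cylinder r_cr = k/h = 0.0403/6.74
r_cr = 5.98 mm; since the bare radius (3.1 mm) is below r_cr, adding a thin layer of insulation will *increase* heat loss.

r_cr ≈ 5.98 mm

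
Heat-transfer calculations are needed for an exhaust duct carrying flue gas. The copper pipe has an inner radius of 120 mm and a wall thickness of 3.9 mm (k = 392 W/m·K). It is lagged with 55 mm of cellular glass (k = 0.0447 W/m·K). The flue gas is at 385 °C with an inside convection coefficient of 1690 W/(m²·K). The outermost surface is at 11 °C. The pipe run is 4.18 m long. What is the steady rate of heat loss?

Q ≈ 1190 W

Per-layer cylindrical resistances, series-summed:
R_inner film = 1/(h_i·2πr₁L) = 1/(1690×2π×0.12×4.18) = 1.877×10^-4 K/W
R_copper pipe wall = ln(123.9/120)/(2π×392×4.18) = 3.107×10^-6 K/W
R_cellular glass = ln(178.9/123.9)/(2π×0.0447×4.18) = 0.3129 K/W
R_total = 0.3131 K/W
Q = ΔT/R_total = 374/0.3131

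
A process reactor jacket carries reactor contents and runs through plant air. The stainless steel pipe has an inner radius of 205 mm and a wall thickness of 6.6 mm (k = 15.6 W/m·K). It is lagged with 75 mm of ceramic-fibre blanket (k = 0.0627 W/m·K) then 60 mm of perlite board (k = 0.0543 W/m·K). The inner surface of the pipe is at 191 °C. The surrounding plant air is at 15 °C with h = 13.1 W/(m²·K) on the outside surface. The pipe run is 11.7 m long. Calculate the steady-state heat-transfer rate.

Q ≈ 1510 W

For a radial system each layer contributes R = ln(r_out/r_in)/(2πkL); films add R = 1/(hA).
R_stainless steel pipe wall = ln(211.6/205)/(2π×15.6×11.7) = 2.763×10^-5 K/W
R_ceramic-fibre blanket = ln(286.6/211.6)/(2π×0.0627×11.7) = 0.06582 K/W
R_perlite board = ln(346.6/286.6)/(2π×0.0543×11.7) = 0.04762 K/W
R_outer film = 1/(h_o·2πr_oL) = 1/(13.1×2π×0.3466×11.7) = 0.002996 K/W
R_total = 0.1165 K/W
Q = ΔT/R_total = 176/0.1165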